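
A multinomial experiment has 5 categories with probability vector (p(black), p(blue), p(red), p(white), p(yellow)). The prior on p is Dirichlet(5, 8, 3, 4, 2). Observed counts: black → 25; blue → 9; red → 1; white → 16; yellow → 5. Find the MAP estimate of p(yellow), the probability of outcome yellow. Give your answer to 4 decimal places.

The posterior is Dirichlet(αᵢ + nᵢ) = Dirichlet(30, 17, 4, 20, 7).
For a Dirichlet(a₁,…,a_K) with all aᵢ > 1, the mode has j-th component (aⱼ − 1)/(Σaᵢ − K).
Here Σaᵢ = 78 and K = 5, so p(yellow) = (7 − 1)/(78 − 5) = 6/73 ≈ 0.0822.

MAP estimate of p(yellow) = 0.0822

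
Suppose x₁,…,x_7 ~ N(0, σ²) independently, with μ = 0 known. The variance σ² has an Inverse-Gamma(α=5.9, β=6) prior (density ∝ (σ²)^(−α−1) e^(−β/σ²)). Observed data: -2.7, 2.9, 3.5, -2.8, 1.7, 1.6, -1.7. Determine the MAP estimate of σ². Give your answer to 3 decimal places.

Sum of squared deviations about the known mean: SS = (-2.7−0)² + (2.9−0)² + (3.5−0)² + (-2.8−0)² + (1.7−0)² + (1.6−0)² + (-1.7−0)² = 44.13.
The Normal likelihood contributes (σ²)^(−n/2) exp(−SS/(2σ²)), so the posterior is Inverse-Gamma(α + n/2, β + SS/2) = Inverse-Gamma(9.4, 28.065).
The mode of Inverse-Gamma(a, b) is b/(a+1) = 28.065/10.4 ≈ 2.699.

σ̂²_MAP = 2.699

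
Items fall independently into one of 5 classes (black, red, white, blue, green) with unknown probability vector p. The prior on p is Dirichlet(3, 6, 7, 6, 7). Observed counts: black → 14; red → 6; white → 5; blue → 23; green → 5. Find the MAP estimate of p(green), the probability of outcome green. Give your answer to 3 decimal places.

The posterior is Dirichlet(αᵢ + nᵢ) = Dirichlet(17, 12, 12, 29, 12).
For a Dirichlet(a₁,…,a_K) with all aᵢ > 1, the mode has j-th component (aⱼ − 1)/(Σaᵢ − K).
Here Σaᵢ = 82 and K = 5, so p(green) = (12 − 1)/(82 − 5) = 11/77 ≈ 0.143.

MAP estimate of p(green) = 0.143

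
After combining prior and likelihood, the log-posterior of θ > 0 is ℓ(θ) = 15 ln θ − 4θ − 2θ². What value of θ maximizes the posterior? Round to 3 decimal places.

θ̂_MAP = 1.500

ℓ'(θ) = 15/θ − 4 − 4θ. Setting this to zero and multiplying by θ: 4θ² + 4θ − 15 = 0.
θ = (−4 + √(4² + 4·4·15)) / (2·4) = (−4 + √256) / 8 = (−4 + 16)/8 = 3/2.
ℓ''(θ) = −15/θ² − 4 < 0, confirming a maximum.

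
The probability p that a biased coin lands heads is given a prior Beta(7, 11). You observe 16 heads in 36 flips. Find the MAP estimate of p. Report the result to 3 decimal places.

Prior: Beta(7, 11).
Data: 16 successes in 36 trials. The binomial likelihood contributes p^16(1−p)^20, so the posterior is Beta(7+16, 11+20) = Beta(23, 31).
For Beta(a, b) with a, b > 1 the mode is (a−1)/(a+b−2) = 22/52 ≈ 0.423.

p̂_MAP = 0.423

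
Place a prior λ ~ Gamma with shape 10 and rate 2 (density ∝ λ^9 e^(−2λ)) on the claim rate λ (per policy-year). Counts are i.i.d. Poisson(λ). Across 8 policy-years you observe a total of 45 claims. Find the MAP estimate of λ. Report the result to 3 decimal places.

Σxᵢ = 45, n = 8.
Posterior ∝ λ^9e^(−2λ) · λ^45e^(−8λ) = λ^54e^(−10λ), i.e. Gamma(shape=55, rate=10).
The mode of a Gamma(a, b) with a ≥ 1 (shape–rate) is (a−1)/b = 54/10 ≈ 5.400.

λ̂_MAP = 5.400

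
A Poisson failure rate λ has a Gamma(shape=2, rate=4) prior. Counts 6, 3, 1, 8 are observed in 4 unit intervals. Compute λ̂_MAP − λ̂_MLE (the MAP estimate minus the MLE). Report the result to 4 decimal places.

Σxᵢ = 18. Posterior is Gamma(20, 8); MAP = (20−1)/8 = 19/8 ≈ 2.37500.
MLE = x̄ = 18/4 ≈ 4.50000.
Difference = 19/8 − 18/4 = -17/8 ≈ -2.1250.

MAP − MLE = -2.1250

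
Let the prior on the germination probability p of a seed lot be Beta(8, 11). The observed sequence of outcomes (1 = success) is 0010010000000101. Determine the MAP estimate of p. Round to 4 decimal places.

p̂_MAP = 0.3333

Prior: Beta(8, 11).
Data: 4 successes in 16 trials (from the sequence). The binomial likelihood contributes p^4(1−p)^12, so the posterior is Beta(8+4, 11+12) = Beta(12, 23).
For Beta(a, b) with a, b > 1 the mode is (a−1)/(a+b−2) = 11/33 ≈ 0.3333.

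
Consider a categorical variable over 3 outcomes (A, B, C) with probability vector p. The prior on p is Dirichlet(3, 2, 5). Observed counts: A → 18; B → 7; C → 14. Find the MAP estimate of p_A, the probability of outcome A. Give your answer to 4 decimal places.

The posterior is Dirichlet(αᵢ + nᵢ) = Dirichlet(21, 9, 19).
For a Dirichlet(a₁,…,a_K) with all aᵢ > 1, the mode has j-th component (aⱼ − 1)/(Σaᵢ − K).
Here Σaᵢ = 49 and K = 3, so p_A = (21 − 1)/(49 − 3) = 20/46 ≈ 0.4348.

MAP estimate of p_A = 0.4348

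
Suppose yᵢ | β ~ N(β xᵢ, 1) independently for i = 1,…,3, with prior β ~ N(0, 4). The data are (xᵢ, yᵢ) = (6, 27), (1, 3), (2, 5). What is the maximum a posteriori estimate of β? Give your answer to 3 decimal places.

log p(β | y) = −Σ(yᵢ − βxᵢ)²/(2·1) − β²/(2·4) + const.
Setting the derivative to zero: Σxᵢ(yᵢ − βxᵢ)/1 − β/4 = 0, so β = Σxᵢyᵢ / (Σxᵢ² + σ²/τ²).
Σxᵢyᵢ = 6·27 + 1·3 + 2·5 = 175; Σxᵢ² = 41; σ²/τ² = 0.25.
β̂_MAP = 175 / (41 + 0.25) = 175/41.25 ≈ 4.242.

β̂_MAP = 4.242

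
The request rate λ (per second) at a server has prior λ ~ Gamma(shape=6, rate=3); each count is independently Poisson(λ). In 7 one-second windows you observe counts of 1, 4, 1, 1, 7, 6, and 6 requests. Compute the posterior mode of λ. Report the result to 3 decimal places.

Σxᵢ = 1+4+1+1+7+6+6 = 26, with n = 7.
Posterior ∝ λ^5e^(−3λ) · λ^26e^(−7λ) = λ^31e^(−10λ), i.e. Gamma(shape=32, rate=10).
The mode of a Gamma(a, b) with a ≥ 1 (shape–rate) is (a−1)/b = 31/10 ≈ 3.100.

λ̂_MAP = 3.100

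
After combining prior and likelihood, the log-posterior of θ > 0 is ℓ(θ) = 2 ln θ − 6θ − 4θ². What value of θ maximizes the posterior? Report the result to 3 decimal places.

θ̂_MAP = 0.250

ℓ'(θ) = 2/θ − 6 − 8θ. Setting this to zero and multiplying by θ: 8θ² + 6θ − 2 = 0.
θ = (−6 + √(6² + 4·8·2)) / (2·8) = (−6 + √100) / 16 = (−6 + 10)/16 = 1/4.
ℓ''(θ) = −2/θ² − 8 < 0, confirming a maximum.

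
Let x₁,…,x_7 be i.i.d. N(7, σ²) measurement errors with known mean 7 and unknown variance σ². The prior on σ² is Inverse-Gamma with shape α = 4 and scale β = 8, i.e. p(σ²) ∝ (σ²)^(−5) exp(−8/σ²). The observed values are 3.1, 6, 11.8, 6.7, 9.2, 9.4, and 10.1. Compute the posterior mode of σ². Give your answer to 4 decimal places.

σ̂²_MAP = 4.4441

Sum of squared deviations about the known mean: SS = (3.1−7)² + (6−7)² + (11.8−7)² + (6.7−7)² + (9.2−7)² + (9.4−7)² + (10.1−7)² = 59.55.
The Normal likelihood contributes (σ²)^(−n/2) exp(−SS/(2σ²)), so the posterior is Inverse-Gamma(α + n/2, β + SS/2) = Inverse-Gamma(7.5, 37.775).
The mode of Inverse-Gamma(a, b) is b/(a+1) = 37.775/8.5 ≈ 4.4441.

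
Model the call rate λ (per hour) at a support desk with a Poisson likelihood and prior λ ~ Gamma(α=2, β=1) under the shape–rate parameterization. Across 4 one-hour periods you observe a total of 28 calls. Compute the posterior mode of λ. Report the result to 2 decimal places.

λ̂_MAP = 5.80

Σxᵢ = 28, n = 4.
Posterior ∝ λe^(−1λ) · λ^28e^(−4λ) = λ^29e^(−5λ), i.e. Gamma(shape=30, rate=5).
The mode of a Gamma(a, b) with a ≥ 1 (shape–rate) is (a−1)/b = 29/5 ≈ 5.80.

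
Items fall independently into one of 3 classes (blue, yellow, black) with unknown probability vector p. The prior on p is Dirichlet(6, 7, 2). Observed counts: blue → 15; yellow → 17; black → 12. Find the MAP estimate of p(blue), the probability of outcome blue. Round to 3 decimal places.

The posterior is Dirichlet(αᵢ + nᵢ) = Dirichlet(21, 24, 14).
For a Dirichlet(a₁,…,a_K) with all aᵢ > 1, the mode has j-th component (aⱼ − 1)/(Σaᵢ − K).
Here Σaᵢ = 59 and K = 3, so p(blue) = (21 − 1)/(59 − 3) = 20/56 ≈ 0.357.

MAP estimate of p(blue) = 0.357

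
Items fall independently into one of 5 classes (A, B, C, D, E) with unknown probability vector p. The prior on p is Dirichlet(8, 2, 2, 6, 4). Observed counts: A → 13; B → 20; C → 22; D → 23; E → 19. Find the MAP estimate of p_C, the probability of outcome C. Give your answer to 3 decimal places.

MAP estimate of p_C = 0.202

The posterior is Dirichlet(αᵢ + nᵢ) = Dirichlet(21, 22, 24, 29, 23).
For a Dirichlet(a₁,…,a_K) with all aᵢ > 1, the mode has j-th component (aⱼ − 1)/(Σaᵢ − K).
Here Σaᵢ = 119 and K = 5, so p_C = (24 − 1)/(119 − 5) = 23/114 ≈ 0.202.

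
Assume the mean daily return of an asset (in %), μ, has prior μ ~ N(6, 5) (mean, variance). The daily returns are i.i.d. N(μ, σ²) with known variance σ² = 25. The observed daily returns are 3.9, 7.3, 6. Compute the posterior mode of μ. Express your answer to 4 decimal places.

n = 3; x̄ = (3.9 + 7.3 + 6)/3 = 17.2/3 = 86/15 ≈ 5.7333.
For a Normal prior and Normal likelihood with known variance, the posterior is Normal; its mode equals its mean, the precision-weighted average.
Prior precision 1/σ₀² = 1/5 = 0.2; data precision n/σ² = 3/25 = 0.12.
μ̂ = (0.2·6 + 0.12·(86/15)) / (0.2 + 0.12) = 1.888/0.32 = 5.9000.

μ̂_MAP = 5.9000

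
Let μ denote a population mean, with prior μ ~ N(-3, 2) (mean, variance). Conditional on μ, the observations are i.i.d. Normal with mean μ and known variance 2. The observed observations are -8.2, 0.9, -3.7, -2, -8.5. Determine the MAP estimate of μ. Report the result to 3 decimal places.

μ̂_MAP = -4.083

n = 5; x̄ = ((-8.2) + 0.9 + (-3.7) + (-2) + (-8.5))/5 = -21.5/5 = -4.3.
For a Normal prior and Normal likelihood with known variance, the posterior is Normal; its mode equals its mean, the precision-weighted average.
Prior precision 1/σ₀² = 1/2 = 0.5; data precision n/σ² = 5/2 = 2.5.
μ̂ = (0.5·(-3) + 2.5·(-4.3)) / (0.5 + 2.5) = (-12.25)/3 = -49/12 ≈ -4.083.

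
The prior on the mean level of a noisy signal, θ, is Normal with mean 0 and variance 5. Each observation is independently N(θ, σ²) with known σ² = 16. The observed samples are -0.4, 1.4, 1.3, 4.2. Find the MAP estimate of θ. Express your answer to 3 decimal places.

θ̂_MAP = 0.903

n = 4; x̄ = ((-0.4) + 1.4 + 1.3 + 4.2)/4 = 6.5/4 = 1.625.
For a Normal prior and Normal likelihood with known variance, the posterior is Normal; its mode equals its mean, the precision-weighted average.
Prior precision 1/σ₀² = 1/5 = 0.2; data precision n/σ² = 4/16 = 0.25.
θ̂ = (0.2·0 + 0.25·1.625) / (0.2 + 0.25) = 0.40625/0.45 = 65/72 ≈ 0.903.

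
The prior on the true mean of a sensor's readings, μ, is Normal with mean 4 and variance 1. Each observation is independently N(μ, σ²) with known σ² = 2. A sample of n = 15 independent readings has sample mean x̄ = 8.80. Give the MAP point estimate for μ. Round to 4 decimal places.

μ̂_MAP = 8.2353

n = 15, x̄ = 8.80.
For a Normal prior and Normal likelihood with known variance, the posterior is Normal; its mode equals its mean, the precision-weighted average.
Prior precision 1/σ₀² = 1/1 = 1; data precision n/σ² = 15/2 = 7.5.
μ̂ = (1·4 + 7.5·8.8) / (1 + 7.5) = 70/8.5 = 140/17 ≈ 8.2353.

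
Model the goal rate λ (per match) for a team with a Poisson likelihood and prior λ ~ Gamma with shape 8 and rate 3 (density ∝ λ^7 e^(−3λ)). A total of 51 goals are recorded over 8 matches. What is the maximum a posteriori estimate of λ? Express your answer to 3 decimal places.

Σxᵢ = 51, n = 8.
Posterior ∝ λ^7e^(−3λ) · λ^51e^(−8λ) = λ^58e^(−11λ), i.e. Gamma(shape=59, rate=11).
The mode of a Gamma(a, b) with a ≥ 1 (shape–rate) is (a−1)/b = 58/11 ≈ 5.273.

λ̂_MAP = 5.273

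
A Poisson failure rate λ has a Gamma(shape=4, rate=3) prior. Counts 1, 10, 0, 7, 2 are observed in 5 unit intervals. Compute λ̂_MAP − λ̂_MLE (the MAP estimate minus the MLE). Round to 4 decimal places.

MAP − MLE = -1.1250

Σxᵢ = 20. Posterior is Gamma(24, 8); MAP = (24−1)/8 = 23/8 ≈ 2.87500.
MLE = x̄ = 20/5 ≈ 4.00000.
Difference = 23/8 − 20/5 = -9/8 ≈ -1.1250.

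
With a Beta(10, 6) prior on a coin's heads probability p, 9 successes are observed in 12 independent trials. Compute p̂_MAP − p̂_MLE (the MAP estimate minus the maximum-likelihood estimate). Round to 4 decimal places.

MAP − MLE = -0.0577

Posterior is Beta(19, 9); MAP = (19−1)/(28−2) = 18/26 ≈ 0.69231.
MLE ignores the prior: p̂_MLE = k/n = 9/12 ≈ 0.75000.
Difference = 18/26 − 9/12 = -3/52 ≈ -0.0577.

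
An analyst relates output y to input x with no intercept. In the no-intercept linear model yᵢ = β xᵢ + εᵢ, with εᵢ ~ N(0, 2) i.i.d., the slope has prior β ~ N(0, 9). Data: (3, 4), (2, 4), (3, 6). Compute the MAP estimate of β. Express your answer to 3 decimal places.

log p(β | y) = −Σ(yᵢ − βxᵢ)²/(2·2) − β²/(2·9) + const.
Setting the derivative to zero: Σxᵢ(yᵢ − βxᵢ)/2 − β/9 = 0, so β = Σxᵢyᵢ / (Σxᵢ² + σ²/τ²).
Σxᵢyᵢ = 3·4 + 2·4 + 3·6 = 38; Σxᵢ² = 22; σ²/τ² = 2/9.
β̂_MAP = 38 / (22 + 2/9) = 38/(200/9) = 171/100 ≈ 1.710.

β̂_MAP = 1.710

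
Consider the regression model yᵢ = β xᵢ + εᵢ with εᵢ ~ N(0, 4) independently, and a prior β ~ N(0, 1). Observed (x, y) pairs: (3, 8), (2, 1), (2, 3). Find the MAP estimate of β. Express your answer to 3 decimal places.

β̂_MAP = 1.524

log p(β | y) = −Σ(yᵢ − βxᵢ)²/(2·4) − β²/(2·1) + const.
Setting the derivative to zero: Σxᵢ(yᵢ − βxᵢ)/4 − β/1 = 0, so β = Σxᵢyᵢ / (Σxᵢ² + σ²/τ²).
Σxᵢyᵢ = 3·8 + 2·1 + 2·3 = 32; Σxᵢ² = 17; σ²/τ² = 4.
β̂_MAP = 32 / (17 + 4) = 32/21 ≈ 1.524.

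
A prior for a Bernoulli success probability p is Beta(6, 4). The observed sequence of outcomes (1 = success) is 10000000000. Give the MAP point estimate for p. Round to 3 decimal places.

Prior: Beta(6, 4).
Data: 1 success in 11 trials (from the sequence). The binomial likelihood contributes p(1−p)^10, so the posterior is Beta(6+1, 4+10) = Beta(7, 14).
For Beta(a, b) with a, b > 1 the mode is (a−1)/(a+b−2) = 6/19 ≈ 0.316.

p̂_MAP = 0.316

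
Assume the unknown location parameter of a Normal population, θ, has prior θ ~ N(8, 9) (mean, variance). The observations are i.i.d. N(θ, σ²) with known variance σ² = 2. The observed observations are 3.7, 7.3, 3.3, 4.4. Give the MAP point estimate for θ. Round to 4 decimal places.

n = 4; x̄ = (3.7 + 7.3 + 3.3 + 4.4)/4 = 18.7/4 = 4.675.
For a Normal prior and Normal likelihood with known variance, the posterior is Normal; its mode equals its mean, the precision-weighted average.
Prior precision 1/σ₀² = 1/9; data precision n/σ² = 4/2 = 2.
θ̂ = ((1/9)·8 + 2·4.675) / (1/9 + 2) = (1843/180)/(19/9) = 4.8500.

θ̂_MAP = 4.8500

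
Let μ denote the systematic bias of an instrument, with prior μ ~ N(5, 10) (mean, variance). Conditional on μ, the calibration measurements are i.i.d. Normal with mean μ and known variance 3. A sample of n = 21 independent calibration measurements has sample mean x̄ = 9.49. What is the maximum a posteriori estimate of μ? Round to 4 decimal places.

n = 21, x̄ = 9.49.
For a Normal prior and Normal likelihood with known variance, the posterior is Normal; its mode equals its mean, the precision-weighted average.
Prior precision 1/σ₀² = 1/10 = 0.1; data precision n/σ² = 21/3 = 7.
μ̂ = (0.1·5 + 7·9.49) / (0.1 + 7) = 66.93/7.1 = 6693/710 ≈ 9.4268.

μ̂_MAP = 9.4268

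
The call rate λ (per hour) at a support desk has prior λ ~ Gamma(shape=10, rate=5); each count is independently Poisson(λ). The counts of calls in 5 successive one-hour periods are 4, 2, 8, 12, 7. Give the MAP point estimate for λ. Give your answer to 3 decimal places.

Σxᵢ = 4+2+8+12+7 = 33, with n = 5.
Posterior ∝ λ^9e^(−5λ) · λ^33e^(−5λ) = λ^42e^(−10λ), i.e. Gamma(shape=43, rate=10).
The mode of a Gamma(a, b) with a ≥ 1 (shape–rate) is (a−1)/b = 42/10 ≈ 4.200.

λ̂_MAP = 4.200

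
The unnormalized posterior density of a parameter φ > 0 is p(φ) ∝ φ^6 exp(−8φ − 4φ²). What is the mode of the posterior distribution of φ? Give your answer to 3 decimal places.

φ̂_MAP = 0.500

ℓ'(φ) = 6/φ − 8 − 8φ. Setting this to zero and multiplying by φ: 8φ² + 8φ − 6 = 0.
φ = (−8 + √(8² + 4·8·6)) / (2·8) = (−8 + √256) / 16 = (−8 + 16)/16 = 1/2.
ℓ''(φ) = −6/φ² − 8 < 0, confirming a maximum.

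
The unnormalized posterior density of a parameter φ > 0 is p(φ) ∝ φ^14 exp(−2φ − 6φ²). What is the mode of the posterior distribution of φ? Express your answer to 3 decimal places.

ℓ'(φ) = 14/φ − 2 − 12φ. Setting this to zero and multiplying by φ: 12φ² + 2φ − 14 = 0.
φ = (−2 + √(2² + 4·12·14)) / (2·12) = (−2 + √676) / 24 = (−2 + 26)/24 = 1.
ℓ''(φ) = −14/φ² − 12 < 0, confirming a maximum.

φ̂_MAP = 1.000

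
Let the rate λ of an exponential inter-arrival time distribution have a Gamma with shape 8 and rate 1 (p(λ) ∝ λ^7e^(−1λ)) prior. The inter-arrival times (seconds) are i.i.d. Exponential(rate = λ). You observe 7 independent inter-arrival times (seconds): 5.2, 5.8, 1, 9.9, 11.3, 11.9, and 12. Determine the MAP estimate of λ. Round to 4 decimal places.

λ̂_MAP = 0.2410

The Exponential(rate=λ) likelihood is ∝ λ^n e^(−λΣtᵢ). Here n = 7 and Σtᵢ = 5.2 + 5.8 + 1 + 9.9 + 11.3 + 11.9 + 12 = 57.1.
Posterior ∝ λ^7e^(−1λ) · λ^7e^(−57.1λ) = λ^14e^(−58.1λ), i.e. Gamma(15, 58.1).
Mode = (a−1)/b = 14/58.1 ≈ 0.2410.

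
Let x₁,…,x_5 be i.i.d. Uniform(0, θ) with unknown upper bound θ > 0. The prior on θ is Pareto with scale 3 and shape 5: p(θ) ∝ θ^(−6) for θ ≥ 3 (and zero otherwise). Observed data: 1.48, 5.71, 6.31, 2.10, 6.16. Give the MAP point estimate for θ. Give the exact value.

The Uniform(0, θ) likelihood is θ^(−n) for θ ≥ max(xᵢ), zero otherwise. Here max(xᵢ) = 6.31.
Posterior ∝ θ^(−6) · θ^(−5) = θ^(−11) on θ ≥ max(3, 6.31) = 6.31.
This density is strictly decreasing in θ, so the posterior mode lies at the lower boundary of the support.

θ̂_MAP = 6.31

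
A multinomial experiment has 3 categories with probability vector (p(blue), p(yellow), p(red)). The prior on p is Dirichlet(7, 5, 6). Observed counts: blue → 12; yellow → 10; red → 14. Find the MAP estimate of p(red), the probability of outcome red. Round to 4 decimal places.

MAP estimate of p(red) = 0.3725

The posterior is Dirichlet(αᵢ + nᵢ) = Dirichlet(19, 15, 20).
For a Dirichlet(a₁,…,a_K) with all aᵢ > 1, the mode has j-th component (aⱼ − 1)/(Σaᵢ − K).
Here Σaᵢ = 54 and K = 3, so p(red) = (20 − 1)/(54 − 3) = 19/51 ≈ 0.3725.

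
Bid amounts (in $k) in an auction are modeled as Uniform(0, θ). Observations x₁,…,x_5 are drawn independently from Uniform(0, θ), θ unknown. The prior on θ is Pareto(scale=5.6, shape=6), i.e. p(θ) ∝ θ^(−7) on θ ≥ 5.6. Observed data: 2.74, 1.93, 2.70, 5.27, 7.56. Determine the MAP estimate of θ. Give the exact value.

The Uniform(0, θ) likelihood is θ^(−n) for θ ≥ max(xᵢ), zero otherwise. Here max(xᵢ) = 7.56.
Posterior ∝ θ^(−7) · θ^(−5) = θ^(−12) on θ ≥ max(5.6, 7.56) = 7.56.
This density is strictly decreasing in θ, so the posterior mode lies at the lower boundary of the support.

θ̂_MAP = 7.56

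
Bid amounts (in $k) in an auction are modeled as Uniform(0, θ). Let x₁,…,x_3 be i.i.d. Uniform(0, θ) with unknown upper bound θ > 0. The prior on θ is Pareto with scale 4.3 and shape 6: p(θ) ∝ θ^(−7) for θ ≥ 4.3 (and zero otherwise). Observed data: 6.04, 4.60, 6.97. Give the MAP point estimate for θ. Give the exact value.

θ̂_MAP = 6.97

The Uniform(0, θ) likelihood is θ^(−n) for θ ≥ max(xᵢ), zero otherwise. Here max(xᵢ) = 6.97.
Posterior ∝ θ^(−7) · θ^(−3) = θ^(−10) on θ ≥ max(4.3, 6.97) = 6.97.
This density is strictly decreasing in θ, so the posterior mode lies at the lower boundary of the support.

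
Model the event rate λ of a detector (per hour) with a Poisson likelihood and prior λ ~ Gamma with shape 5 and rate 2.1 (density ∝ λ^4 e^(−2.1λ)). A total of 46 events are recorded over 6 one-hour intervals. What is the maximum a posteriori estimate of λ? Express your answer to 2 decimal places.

λ̂_MAP = 6.17

Σxᵢ = 46, n = 6.
Posterior ∝ λ^4e^(−2.1λ) · λ^46e^(−6λ) = λ^50e^(−8.1λ), i.e. Gamma(shape=51, rate=8.1).
The mode of a Gamma(a, b) with a ≥ 1 (shape–rate) is (a−1)/b = 50/8.1 ≈ 6.17.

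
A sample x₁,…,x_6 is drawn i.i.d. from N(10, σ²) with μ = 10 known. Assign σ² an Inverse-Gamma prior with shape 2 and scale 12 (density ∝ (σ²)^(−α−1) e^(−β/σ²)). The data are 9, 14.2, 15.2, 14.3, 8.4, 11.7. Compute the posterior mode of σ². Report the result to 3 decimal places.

σ̂²_MAP = 7.802

Sum of squared deviations about the known mean: SS = (9−10)² + (14.2−10)² + (15.2−10)² + (14.3−10)² + (8.4−10)² + (11.7−10)² = 69.62.
The Normal likelihood contributes (σ²)^(−n/2) exp(−SS/(2σ²)), so the posterior is Inverse-Gamma(α + n/2, β + SS/2) = Inverse-Gamma(5, 46.81).
The mode of Inverse-Gamma(a, b) is b/(a+1) = 46.81/6 ≈ 7.802.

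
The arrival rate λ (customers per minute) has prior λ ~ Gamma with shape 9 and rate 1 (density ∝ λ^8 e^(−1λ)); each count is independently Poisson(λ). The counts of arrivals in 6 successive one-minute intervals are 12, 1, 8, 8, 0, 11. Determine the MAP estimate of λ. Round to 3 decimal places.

Σxᵢ = 12+1+8+8+0+11 = 40, with n = 6.
Posterior ∝ λ^8e^(−1λ) · λ^40e^(−6λ) = λ^48e^(−7λ), i.e. Gamma(shape=49, rate=7).
The mode of a Gamma(a, b) with a ≥ 1 (shape–rate) is (a−1)/b = 48/7 ≈ 6.857.

λ̂_MAP = 6.857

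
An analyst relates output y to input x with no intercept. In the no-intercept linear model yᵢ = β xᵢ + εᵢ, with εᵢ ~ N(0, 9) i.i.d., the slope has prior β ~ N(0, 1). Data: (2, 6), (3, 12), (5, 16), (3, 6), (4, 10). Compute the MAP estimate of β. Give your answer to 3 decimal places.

β̂_MAP = 2.583

log p(β | y) = −Σ(yᵢ − βxᵢ)²/(2·9) − β²/(2·1) + const.
Setting the derivative to zero: Σxᵢ(yᵢ − βxᵢ)/9 − β/1 = 0, so β = Σxᵢyᵢ / (Σxᵢ² + σ²/τ²).
Σxᵢyᵢ = 2·6 + 3·12 + 5·16 + 3·6 + 4·10 = 186; Σxᵢ² = 63; σ²/τ² = 9.
β̂_MAP = 186 / (63 + 9) = 186/72 ≈ 2.583.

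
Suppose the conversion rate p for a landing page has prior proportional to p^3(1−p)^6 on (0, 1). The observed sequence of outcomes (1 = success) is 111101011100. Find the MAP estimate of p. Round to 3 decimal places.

The prior density ∝ p^3(1−p)^6 is the kernel of Beta(4, 7).
Data: 8 successes in 12 trials (from the sequence). The binomial likelihood contributes p^8(1−p)^4, so the posterior is Beta(4+8, 7+4) = Beta(12, 11).
For Beta(a, b) with a, b > 1 the mode is (a−1)/(a+b−2) = 11/21 ≈ 0.524.

p̂_MAP = 0.524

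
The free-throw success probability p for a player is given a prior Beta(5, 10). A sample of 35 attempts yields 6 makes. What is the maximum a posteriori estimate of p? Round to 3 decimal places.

Prior: Beta(5, 10).
Data: 6 successes in 35 trials. The binomial likelihood contributes p^6(1−p)^29, so the posterior is Beta(5+6, 10+29) = Beta(11, 39).
For Beta(a, b) with a, b > 1 the mode is (a−1)/(a+b−2) = 10/48 ≈ 0.208.

p̂_MAP = 0.208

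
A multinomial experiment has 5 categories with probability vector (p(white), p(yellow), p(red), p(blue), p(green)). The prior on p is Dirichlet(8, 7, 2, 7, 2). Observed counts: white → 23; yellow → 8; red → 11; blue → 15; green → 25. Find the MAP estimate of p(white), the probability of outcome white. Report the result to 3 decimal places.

The posterior is Dirichlet(αᵢ + nᵢ) = Dirichlet(31, 15, 13, 22, 27).
For a Dirichlet(a₁,…,a_K) with all aᵢ > 1, the mode has j-th component (aⱼ − 1)/(Σaᵢ − K).
Here Σaᵢ = 108 and K = 5, so p(white) = (31 − 1)/(108 − 5) = 30/103 ≈ 0.291.

MAP estimate of p(white) = 0.291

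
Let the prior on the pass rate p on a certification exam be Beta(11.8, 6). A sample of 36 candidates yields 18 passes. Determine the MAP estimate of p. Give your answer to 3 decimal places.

Prior: Beta(11.8, 6).
Data: 18 successes in 36 trials. The binomial likelihood contributes p^18(1−p)^18, so the posterior is Beta(11.8+18, 6+18) = Beta(29.8, 24).
For Beta(a, b) with a, b > 1 the mode is (a−1)/(a+b−2) = 28.8/51.8 ≈ 0.556.

p̂_MAP = 0.556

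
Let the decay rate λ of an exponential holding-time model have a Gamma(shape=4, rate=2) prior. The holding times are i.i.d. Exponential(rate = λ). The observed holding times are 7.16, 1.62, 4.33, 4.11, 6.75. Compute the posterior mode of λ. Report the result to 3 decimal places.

λ̂_MAP = 0.308

The Exponential(rate=λ) likelihood is ∝ λ^n e^(−λΣtᵢ). Here n = 5 and Σtᵢ = 7.16 + 1.62 + 4.33 + 4.11 + 6.75 = 23.97.
Posterior ∝ λ^3e^(−2λ) · λ^5e^(−23.97λ) = λ^8e^(−25.97λ), i.e. Gamma(9, 25.97).
Mode = (a−1)/b = 8/25.97 ≈ 0.308.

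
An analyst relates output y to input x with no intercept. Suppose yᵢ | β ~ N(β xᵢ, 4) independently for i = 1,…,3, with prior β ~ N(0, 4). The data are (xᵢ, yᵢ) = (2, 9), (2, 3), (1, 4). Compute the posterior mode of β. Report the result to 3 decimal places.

log p(β | y) = −Σ(yᵢ − βxᵢ)²/(2·4) − β²/(2·4) + const.
Setting the derivative to zero: Σxᵢ(yᵢ − βxᵢ)/4 − β/4 = 0, so β = Σxᵢyᵢ / (Σxᵢ² + σ²/τ²).
Σxᵢyᵢ = 2·9 + 2·3 + 1·4 = 28; Σxᵢ² = 9; σ²/τ² = 1.
β̂_MAP = 28 / (9 + 1) = 28/10 ≈ 2.800.

β̂_MAP = 2.800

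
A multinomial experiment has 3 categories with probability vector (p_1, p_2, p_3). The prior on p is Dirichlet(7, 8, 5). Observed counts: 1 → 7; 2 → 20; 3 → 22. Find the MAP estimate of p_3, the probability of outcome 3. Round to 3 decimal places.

MAP estimate: 0.394

The posterior is Dirichlet(αᵢ + nᵢ) = Dirichlet(14, 28, 27).
For a Dirichlet(a₁,…,a_K) with all aᵢ > 1, the mode has j-th component (aⱼ − 1)/(Σaᵢ − K).
Here Σaᵢ = 69 and K = 3, so p_3 = (27 − 1)/(69 − 3) = 26/66 ≈ 0.394.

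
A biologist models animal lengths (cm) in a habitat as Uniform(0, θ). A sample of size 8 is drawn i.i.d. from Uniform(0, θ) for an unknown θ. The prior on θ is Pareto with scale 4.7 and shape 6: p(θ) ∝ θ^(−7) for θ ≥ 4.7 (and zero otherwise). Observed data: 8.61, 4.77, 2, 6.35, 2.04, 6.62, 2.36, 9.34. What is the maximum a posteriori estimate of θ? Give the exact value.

The Uniform(0, θ) likelihood is θ^(−n) for θ ≥ max(xᵢ), zero otherwise. Here max(xᵢ) = 9.34.
Posterior ∝ θ^(−7) · θ^(−8) = θ^(−15) on θ ≥ max(4.7, 9.34) = 9.34.
This density is strictly decreasing in θ, so the posterior mode lies at the lower boundary of the support.

θ̂_MAP = 9.34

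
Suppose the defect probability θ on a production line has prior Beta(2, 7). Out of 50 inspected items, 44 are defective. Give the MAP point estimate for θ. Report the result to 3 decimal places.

Prior: Beta(2, 7).
Data: 44 successes in 50 trials. The binomial likelihood contributes θ^44(1−θ)^6, so the posterior is Beta(2+44, 7+6) = Beta(46, 13).
For Beta(a, b) with a, b > 1 the mode is (a−1)/(a+b−2) = 45/57 ≈ 0.789.

θ̂_MAP = 0.789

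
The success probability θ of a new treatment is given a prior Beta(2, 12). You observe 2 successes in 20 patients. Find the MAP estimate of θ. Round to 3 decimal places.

θ̂_MAP = 0.094

Prior: Beta(2, 12).
Data: 2 successes in 20 trials. The binomial likelihood contributes θ^2(1−θ)^18, so the posterior is Beta(2+2, 12+18) = Beta(4, 30).
For Beta(a, b) with a, b > 1 the mode is (a−1)/(a+b−2) = 3/32 ≈ 0.094.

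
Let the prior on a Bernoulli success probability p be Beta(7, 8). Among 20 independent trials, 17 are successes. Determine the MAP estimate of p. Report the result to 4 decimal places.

p̂_MAP = 0.6970

Prior: Beta(7, 8).
Data: 17 successes in 20 trials. The binomial likelihood contributes p^17(1−p)^3, so the posterior is Beta(7+17, 8+3) = Beta(24, 11).
For Beta(a, b) with a, b > 1 the mode is (a−1)/(a+b−2) = 23/33 ≈ 0.6970.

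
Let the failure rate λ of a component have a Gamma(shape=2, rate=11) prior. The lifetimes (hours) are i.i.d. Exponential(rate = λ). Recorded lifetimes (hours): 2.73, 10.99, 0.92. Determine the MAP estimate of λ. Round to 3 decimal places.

λ̂_MAP = 0.156

The Exponential(rate=λ) likelihood is ∝ λ^n e^(−λΣtᵢ). Here n = 3 and Σtᵢ = 2.73 + 10.99 + 0.92 = 14.64.
Posterior ∝ λe^(−11λ) · λ^3e^(−14.64λ) = λ^4e^(−25.64λ), i.e. Gamma(5, 25.64).
Mode = (a−1)/b = 4/25.64 ≈ 0.156.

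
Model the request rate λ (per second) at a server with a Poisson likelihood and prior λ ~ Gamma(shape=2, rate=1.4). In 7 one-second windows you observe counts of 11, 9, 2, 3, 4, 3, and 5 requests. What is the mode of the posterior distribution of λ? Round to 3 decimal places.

λ̂_MAP = 4.524

Σxᵢ = 11+9+2+3+4+3+5 = 37, with n = 7.
Posterior ∝ λe^(−1.4λ) · λ^37e^(−7λ) = λ^38e^(−8.4λ), i.e. Gamma(shape=39, rate=8.4).
The mode of a Gamma(a, b) with a ≥ 1 (shape–rate) is (a−1)/b = 38/8.4 ≈ 4.524.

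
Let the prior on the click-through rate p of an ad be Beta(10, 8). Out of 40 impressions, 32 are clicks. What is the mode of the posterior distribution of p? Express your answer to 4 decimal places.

Prior: Beta(10, 8).
Data: 32 successes in 40 trials. The binomial likelihood contributes p^32(1−p)^8, so the posterior is Beta(10+32, 8+8) = Beta(42, 16).
For Beta(a, b) with a, b > 1 the mode is (a−1)/(a+b−2) = 41/56 ≈ 0.7321.

p̂_MAP = 0.7321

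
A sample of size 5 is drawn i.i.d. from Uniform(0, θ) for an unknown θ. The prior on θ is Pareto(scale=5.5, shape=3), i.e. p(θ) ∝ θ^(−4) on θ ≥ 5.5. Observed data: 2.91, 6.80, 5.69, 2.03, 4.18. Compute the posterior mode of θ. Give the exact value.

θ̂_MAP = 6.80

The Uniform(0, θ) likelihood is θ^(−n) for θ ≥ max(xᵢ), zero otherwise. Here max(xᵢ) = 6.80.
Posterior ∝ θ^(−4) · θ^(−5) = θ^(−9) on θ ≥ max(5.5, 6.80) = 6.80.
This density is strictly decreasing in θ, so the posterior mode lies at the lower boundary of the support.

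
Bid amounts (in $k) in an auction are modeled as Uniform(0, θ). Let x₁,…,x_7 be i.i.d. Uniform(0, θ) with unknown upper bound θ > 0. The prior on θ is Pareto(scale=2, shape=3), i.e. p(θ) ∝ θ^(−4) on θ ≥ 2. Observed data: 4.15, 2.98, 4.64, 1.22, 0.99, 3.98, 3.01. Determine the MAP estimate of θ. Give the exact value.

θ̂_MAP = 4.64

The Uniform(0, θ) likelihood is θ^(−n) for θ ≥ max(xᵢ), zero otherwise. Here max(xᵢ) = 4.64.
Posterior ∝ θ^(−4) · θ^(−7) = θ^(−11) on θ ≥ max(2, 4.64) = 4.64.
This density is strictly decreasing in θ, so the posterior mode lies at the lower boundary of the support.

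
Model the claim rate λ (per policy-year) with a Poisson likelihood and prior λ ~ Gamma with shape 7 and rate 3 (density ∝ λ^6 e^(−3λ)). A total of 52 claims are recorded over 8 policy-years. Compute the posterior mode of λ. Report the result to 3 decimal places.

λ̂_MAP = 5.273

Σxᵢ = 52, n = 8.
Posterior ∝ λ^6e^(−3λ) · λ^52e^(−8λ) = λ^58e^(−11λ), i.e. Gamma(shape=59, rate=11).
The mode of a Gamma(a, b) with a ≥ 1 (shape–rate) is (a−1)/b = 58/11 ≈ 5.273.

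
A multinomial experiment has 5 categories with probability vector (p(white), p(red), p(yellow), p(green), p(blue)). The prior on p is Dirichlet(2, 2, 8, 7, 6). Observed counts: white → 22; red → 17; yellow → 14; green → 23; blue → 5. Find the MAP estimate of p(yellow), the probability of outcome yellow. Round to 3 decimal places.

MAP estimate of p(yellow) = 0.208

The posterior is Dirichlet(αᵢ + nᵢ) = Dirichlet(24, 19, 22, 30, 11).
For a Dirichlet(a₁,…,a_K) with all aᵢ > 1, the mode has j-th component (aⱼ − 1)/(Σaᵢ − K).
Here Σaᵢ = 106 and K = 5, so p(yellow) = (22 − 1)/(106 − 5) = 21/101 ≈ 0.208.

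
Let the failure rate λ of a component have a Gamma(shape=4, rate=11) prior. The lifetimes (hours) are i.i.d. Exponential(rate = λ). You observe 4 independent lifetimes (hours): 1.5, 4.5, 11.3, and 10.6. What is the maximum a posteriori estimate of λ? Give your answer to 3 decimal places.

λ̂_MAP = 0.180

The Exponential(rate=λ) likelihood is ∝ λ^n e^(−λΣtᵢ). Here n = 4 and Σtᵢ = 1.5 + 4.5 + 11.3 + 10.6 = 27.9.
Posterior ∝ λ^3e^(−11λ) · λ^4e^(−27.9λ) = λ^7e^(−38.9λ), i.e. Gamma(8, 38.9).
Mode = (a−1)/b = 7/38.9 ≈ 0.180.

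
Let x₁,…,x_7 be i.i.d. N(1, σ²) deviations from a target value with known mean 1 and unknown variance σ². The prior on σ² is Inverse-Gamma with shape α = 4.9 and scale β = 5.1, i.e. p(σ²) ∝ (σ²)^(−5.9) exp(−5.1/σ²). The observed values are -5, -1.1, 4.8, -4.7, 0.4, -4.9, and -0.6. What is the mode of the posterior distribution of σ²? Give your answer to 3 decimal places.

σ̂²_MAP = 7.195

Sum of squared deviations about the known mean: SS = (-5−1)² + (-1.1−1)² + (4.8−1)² + (-4.7−1)² + (0.4−1)² + (-4.9−1)² + (-0.6−1)² = 125.07.
The Normal likelihood contributes (σ²)^(−n/2) exp(−SS/(2σ²)), so the posterior is Inverse-Gamma(α + n/2, β + SS/2) = Inverse-Gamma(8.4, 67.635).
The mode of Inverse-Gamma(a, b) is b/(a+1) = 67.635/9.4 ≈ 7.195.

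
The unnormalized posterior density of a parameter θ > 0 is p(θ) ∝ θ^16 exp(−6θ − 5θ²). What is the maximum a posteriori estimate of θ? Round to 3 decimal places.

ℓ'(θ) = 16/θ − 6 − 10θ. Setting this to zero and multiplying by θ: 10θ² + 6θ − 16 = 0.
θ = (−6 + √(6² + 4·10·16)) / (2·10) = (−6 + √676) / 20 = (−6 + 26)/20 = 1.
ℓ''(θ) = −16/θ² − 10 < 0, confirming a maximum.

θ̂_MAP = 1.000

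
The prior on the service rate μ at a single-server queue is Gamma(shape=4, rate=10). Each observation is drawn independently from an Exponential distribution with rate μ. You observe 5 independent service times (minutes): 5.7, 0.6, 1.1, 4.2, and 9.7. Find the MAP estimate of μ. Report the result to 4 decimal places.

μ̂_MAP = 0.2556

The Exponential(rate=μ) likelihood is ∝ μ^n e^(−μΣtᵢ). Here n = 5 and Σtᵢ = 5.7 + 0.6 + 1.1 + 4.2 + 9.7 = 21.3.
Posterior ∝ μ^3e^(−10μ) · μ^5e^(−21.3μ) = μ^8e^(−31.3μ), i.e. Gamma(9, 31.3).
Mode = (a−1)/b = 8/31.3 ≈ 0.2556.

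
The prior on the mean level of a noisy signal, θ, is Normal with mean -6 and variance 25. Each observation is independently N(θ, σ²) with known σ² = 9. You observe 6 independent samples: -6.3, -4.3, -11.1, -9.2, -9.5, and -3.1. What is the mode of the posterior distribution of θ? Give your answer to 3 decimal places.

θ̂_MAP = -7.179

n = 6; x̄ = ((-6.3) + (-4.3) + (-11.1) + (-9.2) + (-9.5) + (-3.1))/6 = -43.5/6 = -7.25.
For a Normal prior and Normal likelihood with known variance, the posterior is Normal; its mode equals its mean, the precision-weighted average.
Prior precision 1/σ₀² = 1/25 = 0.04; data precision n/σ² = 6/9 = 2/3.
θ̂ = (0.04·(-6) + (2/3)·(-7.25)) / (0.04 + 2/3) = (-761/150)/(53/75) = -761/106 ≈ -7.179.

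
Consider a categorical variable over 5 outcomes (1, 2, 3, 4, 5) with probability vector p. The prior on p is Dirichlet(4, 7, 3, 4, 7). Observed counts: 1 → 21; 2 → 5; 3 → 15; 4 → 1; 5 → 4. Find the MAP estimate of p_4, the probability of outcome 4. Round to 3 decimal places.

The posterior is Dirichlet(αᵢ + nᵢ) = Dirichlet(25, 12, 18, 5, 11).
For a Dirichlet(a₁,…,a_K) with all aᵢ > 1, the mode has j-th component (aⱼ − 1)/(Σaᵢ − K).
Here Σaᵢ = 71 and K = 5, so p_4 = (5 − 1)/(71 − 5) = 4/66 ≈ 0.061.

MAP estimate: 0.061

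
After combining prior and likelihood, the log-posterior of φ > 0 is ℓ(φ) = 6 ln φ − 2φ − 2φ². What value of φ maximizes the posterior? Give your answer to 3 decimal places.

φ̂_MAP = 1.000

ℓ'(φ) = 6/φ − 2 − 4φ. Setting this to zero and multiplying by φ: 4φ² + 2φ − 6 = 0.
φ = (−2 + √(2² + 4·4·6)) / (2·4) = (−2 + √100) / 8 = (−2 + 10)/8 = 1.
ℓ''(φ) = −6/φ² − 4 < 0, confirming a maximum.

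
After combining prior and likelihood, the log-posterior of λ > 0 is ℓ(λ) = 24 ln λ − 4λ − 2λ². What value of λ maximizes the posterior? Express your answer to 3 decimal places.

ℓ'(λ) = 24/λ − 4 − 4λ. Setting this to zero and multiplying by λ: 4λ² + 4λ − 24 = 0.
λ = (−4 + √(4² + 4·4·24)) / (2·4) = (−4 + √400) / 8 = (−4 + 20)/8 = 2.
ℓ''(λ) = −24/λ² − 4 < 0, confirming a maximum.

λ̂_MAP = 2.000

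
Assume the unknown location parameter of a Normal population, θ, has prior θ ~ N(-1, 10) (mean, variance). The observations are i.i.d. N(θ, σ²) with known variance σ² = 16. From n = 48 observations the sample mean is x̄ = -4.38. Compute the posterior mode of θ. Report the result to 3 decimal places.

n = 48, x̄ = -4.38.
For a Normal prior and Normal likelihood with known variance, the posterior is Normal; its mode equals its mean, the precision-weighted average.
Prior precision 1/σ₀² = 1/10 = 0.1; data precision n/σ² = 48/16 = 3.
θ̂ = (0.1·(-1) + 3·(-4.38)) / (0.1 + 3) = (-13.24)/3.1 = -662/155 ≈ -4.271.

θ̂_MAP = -4.271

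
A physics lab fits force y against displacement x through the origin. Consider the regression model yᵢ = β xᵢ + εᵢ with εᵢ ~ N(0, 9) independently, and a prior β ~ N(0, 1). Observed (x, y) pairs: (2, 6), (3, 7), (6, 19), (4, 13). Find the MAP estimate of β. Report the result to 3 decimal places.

log p(β | y) = −Σ(yᵢ − βxᵢ)²/(2·9) − β²/(2·1) + const.
Setting the derivative to zero: Σxᵢ(yᵢ − βxᵢ)/9 − β/1 = 0, so β = Σxᵢyᵢ / (Σxᵢ² + σ²/τ²).
Σxᵢyᵢ = 2·6 + 3·7 + 6·19 + 4·13 = 199; Σxᵢ² = 65; σ²/τ² = 9.
β̂_MAP = 199 / (65 + 9) = 199/74 ≈ 2.689.

β̂_MAP = 2.689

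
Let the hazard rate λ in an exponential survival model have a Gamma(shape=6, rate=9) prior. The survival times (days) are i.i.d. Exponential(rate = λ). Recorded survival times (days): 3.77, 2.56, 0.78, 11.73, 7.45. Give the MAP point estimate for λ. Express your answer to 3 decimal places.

λ̂_MAP = 0.283

The Exponential(rate=λ) likelihood is ∝ λ^n e^(−λΣtᵢ). Here n = 5 and Σtᵢ = 3.77 + 2.56 + 0.78 + 11.73 + 7.45 = 26.29.
Posterior ∝ λ^5e^(−9λ) · λ^5e^(−26.29λ) = λ^10e^(−35.29λ), i.e. Gamma(11, 35.29).
Mode = (a−1)/b = 10/35.29 ≈ 0.283.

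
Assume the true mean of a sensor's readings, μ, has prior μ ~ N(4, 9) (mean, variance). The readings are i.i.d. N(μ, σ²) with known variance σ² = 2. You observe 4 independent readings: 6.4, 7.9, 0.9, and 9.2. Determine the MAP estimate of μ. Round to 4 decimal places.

μ̂_MAP = 5.9895

n = 4; x̄ = (6.4 + 7.9 + 0.9 + 9.2)/4 = 24.4/4 = 6.1.
For a Normal prior and Normal likelihood with known variance, the posterior is Normal; its mode equals its mean, the precision-weighted average.
Prior precision 1/σ₀² = 1/9; data precision n/σ² = 4/2 = 2.
μ̂ = ((1/9)·4 + 2·6.1) / (1/9 + 2) = (569/45)/(19/9) = 569/95 ≈ 5.9895.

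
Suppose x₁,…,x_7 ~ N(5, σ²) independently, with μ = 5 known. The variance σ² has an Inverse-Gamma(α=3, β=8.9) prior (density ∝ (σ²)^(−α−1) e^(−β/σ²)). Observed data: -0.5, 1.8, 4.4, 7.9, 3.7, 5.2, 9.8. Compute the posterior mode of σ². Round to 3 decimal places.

Sum of squared deviations about the known mean: SS = (-0.5−5)² + (1.8−5)² + (4.4−5)² + (7.9−5)² + (3.7−5)² + (5.2−5)² + (9.8−5)² = 74.03.
The Normal likelihood contributes (σ²)^(−n/2) exp(−SS/(2σ²)), so the posterior is Inverse-Gamma(α + n/2, β + SS/2) = Inverse-Gamma(6.5, 45.915).
The mode of Inverse-Gamma(a, b) is b/(a+1) = 45.915/7.5 ≈ 6.122.

σ̂²_MAP = 6.122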